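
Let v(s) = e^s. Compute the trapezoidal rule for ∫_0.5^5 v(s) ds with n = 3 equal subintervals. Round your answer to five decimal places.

Δs = (5 − 0.5)/3 = 1.5.
v(0.5) ≈ 1.64872, v(2) ≈ 7.38906, v(3.5) ≈ 33.11545, v(5) ≈ 148.41316.
T_3 = (Δs/2)·[v(s_0) + 2v(s_1) + 2v(s_2) + v(s_3)].
Sum ≈ 173.30317.

173.30317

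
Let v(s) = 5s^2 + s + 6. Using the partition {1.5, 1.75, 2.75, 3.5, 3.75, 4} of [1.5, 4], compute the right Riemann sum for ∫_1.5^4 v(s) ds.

147.90625

Subinterval widths: 0.25, 1, 0.75, 0.25, 0.25.
Right endpoints: 1.75, 2.75, 3.5, 3.75, 4.
v(1.75) = 23.0625, v(2.75) = 46.5625, v(3.5) = 70.75, v(3.75) = 80.0625, v(4) = 90.
Sum = Σ Δs_i · v(s_i).
Sum = 147.90625.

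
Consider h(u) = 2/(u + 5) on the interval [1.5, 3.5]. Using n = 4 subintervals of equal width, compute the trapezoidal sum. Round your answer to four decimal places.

0.5369

Δu = (3.5 − 1.5)/4 = 0.5.
h(1.5) = 4/13, h(2) = 2/7, h(2.5) = 4/15, h(3) = 0.25, h(3.5) = 4/17.
T_4 = (Δu/2)·[h(u_0) + 2h(u_1) + 2h(u_2) + 2h(u_3) + h(u_4)].
Sum ≈ 0.5369.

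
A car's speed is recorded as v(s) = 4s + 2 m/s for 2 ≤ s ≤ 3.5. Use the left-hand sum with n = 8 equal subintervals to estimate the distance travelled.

Δs = (3.5 − 2)/8 = 0.1875.
Left endpoints: 2, 2.1875, 2.375, 2.5625, 2.75, 2.9375, 3.125, 3.3125.
v(2) = 10, v(2.1875) = 10.75, v(2.375) = 11.5, v(2.5625) = 12.25, v(2.75) = 13, v(2.9375) = 13.75, v(3.125) = 14.5, v(3.3125) = 15.25.
Sum = Δs · [v(2) + v(2.1875) + v(2.375) + ...].
Sum = 18.9375.

18.9375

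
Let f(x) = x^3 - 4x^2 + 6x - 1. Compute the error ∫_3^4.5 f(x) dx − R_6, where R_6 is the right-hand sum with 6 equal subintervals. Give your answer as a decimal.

Exact integral: ∫_3^4.5 f(x) dx = 29.015625.
R_6 = 32.64453125.
Error = 29.015625 − 32.64453125 = -3.62890625.

-3.62890625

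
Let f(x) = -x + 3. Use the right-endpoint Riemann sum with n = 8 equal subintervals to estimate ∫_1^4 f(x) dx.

0.9375

Δx = (4 − 1)/8 = 0.375.
Right endpoints: 1.375, 1.75, 2.125, 2.5, 2.875, 3.25, 3.625, 4.
f(1.375) = 1.625, f(1.75) = 1.25, f(2.125) = 0.875, f(2.5) = 0.5, f(2.875) = 0.125, f(3.25) = -0.25, f(3.625) = -0.625, f(4) = -1.
Sum = Δx · [f(1.375) + f(1.75) + f(2.125) + ...].
Sum = 0.9375.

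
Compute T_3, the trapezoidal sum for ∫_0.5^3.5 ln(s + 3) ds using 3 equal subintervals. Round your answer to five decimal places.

4.77111

Δs = (3.5 − 0.5)/3 = 1.
f(0.5) ≈ 1.25276, f(1.5) ≈ 1.50408, f(2.5) ≈ 1.70475, f(3.5) ≈ 1.87180.
T_3 = (Δs/2)·[f(s_0) + 2f(s_1) + 2f(s_2) + f(s_3)].
Sum ≈ 4.77111.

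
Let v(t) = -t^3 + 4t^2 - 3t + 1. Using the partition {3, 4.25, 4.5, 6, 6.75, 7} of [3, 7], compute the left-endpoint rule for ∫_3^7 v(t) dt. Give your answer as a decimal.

-139.640625

Subinterval widths: 1.25, 0.25, 1.5, 0.75, 0.25.
Left endpoints: 3, 4.25, 4.5, 6, 6.75.
v(3) = 1, v(4.25) = -16.265625, v(4.5) = -22.625, v(6) = -89, v(6.75) = -144.546875.
Sum = Σ Δt_i · v(t_i).
Sum = -139.640625.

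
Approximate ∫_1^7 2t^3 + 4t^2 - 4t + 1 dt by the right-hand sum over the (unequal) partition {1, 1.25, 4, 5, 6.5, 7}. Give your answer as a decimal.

Subinterval widths: 0.25, 2.75, 1, 1.5, 0.5.
Right endpoints: 1.25, 4, 5, 6.5, 7.
f(1.25) = 6.15625, f(4) = 177, f(5) = 331, f(6.5) = 693.25, f(7) = 855.
Sum = Σ Δt_i · f(t_i).
Sum = 2286.6640625.

2286.6640625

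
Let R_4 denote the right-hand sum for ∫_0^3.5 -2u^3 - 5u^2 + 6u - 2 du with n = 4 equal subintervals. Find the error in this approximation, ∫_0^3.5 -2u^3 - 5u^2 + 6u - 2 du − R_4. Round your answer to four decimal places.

62.0475

Exact integral: ∫_0^3.5 f(u) du ≈ -116.739583.
R_4 ≈ -178.787109.
Error ≈ -116.739583 − (-178.787109) ≈ 62.0475.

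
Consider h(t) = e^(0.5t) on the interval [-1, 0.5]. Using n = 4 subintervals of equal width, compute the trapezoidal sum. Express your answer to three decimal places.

1.359

Δt = (0.5 − (-1))/4 = 0.375.
h(-1) ≈ 0.607, h(-0.625) ≈ 0.732, h(-0.25) ≈ 0.882, h(0.125) ≈ 1.064, h(0.5) ≈ 1.284.
T_4 = (Δt/2)·[h(t_0) + 2h(t_1) + 2h(t_2) + 2h(t_3) + h(t_4)].
Sum ≈ 1.359.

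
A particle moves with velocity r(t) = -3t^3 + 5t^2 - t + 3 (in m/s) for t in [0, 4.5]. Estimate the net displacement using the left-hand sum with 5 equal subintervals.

-82.08

Δt = (4.5 − 0)/5 = 0.9.
Left endpoints: 0, 0.9, 1.8, 2.7, 3.6.
r(0) = 3, r(0.9) = 3.963, r(1.8) = -0.096, r(2.7) = -22.299, r(3.6) = -75.768.
Sum = Δt · [r(0) + r(0.9) + r(1.8) + r(2.7) + r(3.6)].
Sum = -82.08.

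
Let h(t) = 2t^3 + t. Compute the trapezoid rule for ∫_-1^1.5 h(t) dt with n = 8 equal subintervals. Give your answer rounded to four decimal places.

Δt = (1.5 − (-1))/8 = 0.3125.
h(-1) = -3, h(-0.6875) = -2739/2048, h(-0.375) = -0.48046875, h(-0.0625) = -129/2048, h(0.25) = 0.28125, h(0.5625) = 1881/2048, h(0.875) = 2.21484375, h(1.1875) = 9291/2048, h(1.5) = 8.25.
T_8 = (Δt/2)·[h(t_0) + 2h(t_1) + ... + 2h(t_{7}) + h(t_8)].
Sum ≈ 2.7173.

2.7173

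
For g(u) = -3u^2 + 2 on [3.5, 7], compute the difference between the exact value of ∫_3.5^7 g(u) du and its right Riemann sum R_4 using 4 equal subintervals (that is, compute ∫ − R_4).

49.57421875

Exact integral: ∫_3.5^7 g(u) du = -293.125.
R_4 = -342.69921875.
Error = -293.125 − (-342.69921875) = 49.57421875.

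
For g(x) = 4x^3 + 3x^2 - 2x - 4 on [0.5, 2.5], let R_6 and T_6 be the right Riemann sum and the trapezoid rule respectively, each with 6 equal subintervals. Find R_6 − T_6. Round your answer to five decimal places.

12.66667

R_6 ≈ 53.9444444.
T_6 ≈ 41.2777778.
R_6 − T_6 ≈ 12.66667.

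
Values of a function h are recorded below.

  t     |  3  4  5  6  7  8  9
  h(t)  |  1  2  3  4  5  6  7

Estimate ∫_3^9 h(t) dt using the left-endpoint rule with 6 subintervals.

21

Δt = 1.
Sum = 1·[1 + 2 + 3 + 4 + 5 + 6] = 21.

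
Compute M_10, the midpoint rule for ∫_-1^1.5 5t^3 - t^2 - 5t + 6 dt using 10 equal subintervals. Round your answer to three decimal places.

15.459

Δt = (1.5 − (-1))/10 = 0.25.
Midpoints: -0.875, -0.625, -0.375, -0.125, 0.125, 0.375, 0.625, 0.875, 1.125, 1.375.
f(-0.875) = 3205/512, f(-0.625) = 3847/512, f(-0.375) = 3825/512, f(-0.125) = 3379/512, f(0.125) = 2749/512, f(0.375) = 2175/512, f(0.625) = 1897/512, f(0.875) = 2155/512, f(1.125) = 3189/512, f(1.375) = 5239/512.
Sum = Δt · [f(-0.875) + f(-0.625) + f(-0.375) + ...].
Sum ≈ 15.459.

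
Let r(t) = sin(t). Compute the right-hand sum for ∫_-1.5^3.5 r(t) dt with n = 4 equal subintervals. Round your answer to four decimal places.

Δt = (3.5 − (-1.5))/4 = 1.25.
Right endpoints: -0.25, 1, 2.25, 3.5.
r(-0.25) ≈ -0.2474, r(1) ≈ 0.8415, r(2.25) ≈ 0.7781, r(3.5) ≈ -0.3508.
Sum = Δt · [r(-0.25) + r(1) + r(2.25) + r(3.5)].
Sum ≈ 1.2767.

1.2767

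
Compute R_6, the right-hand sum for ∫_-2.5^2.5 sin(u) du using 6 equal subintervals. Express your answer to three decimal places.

Δu = (2.5 − (-2.5))/6 = 5/6.
Right endpoints: -5/3, -5/6, 0, 5/6, 5/3, 2.5.
f(-5/3) ≈ -0.995, f(-5/6) ≈ -0.740, f(0) ≈ 0.000, f(5/6) ≈ 0.740, f(5/3) ≈ 0.995, f(2.5) ≈ 0.598.
Sum = Δu · [f(-5/3) + f(-5/6) + f(0) + ...].
Sum ≈ 0.499.

0.499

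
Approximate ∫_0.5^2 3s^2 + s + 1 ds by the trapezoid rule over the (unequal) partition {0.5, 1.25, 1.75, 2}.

Subinterval widths: 0.75, 0.5, 0.25.
f(0.5) = 2.25, f(1.25) = 6.9375, f(1.75) = 11.9375, f(2) = 15.
On each subinterval the trapezoid contributes (Δs_i/2)·[f(s_{i-1}) + f(s_i)].
Sum = 11.53125.

11.53125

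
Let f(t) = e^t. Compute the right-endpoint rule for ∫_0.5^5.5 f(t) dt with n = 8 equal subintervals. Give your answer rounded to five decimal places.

326.85474

Δt = (5.5 − 0.5)/8 = 0.625.
Right endpoints: 1.125, 1.75, 2.375, 3, 3.625, 4.25, 4.875, 5.5.
f(1.125) ≈ 3.08022, f(1.75) ≈ 5.75460, f(2.375) ≈ 10.75101, f(3) ≈ 20.08554, f(3.625) ≈ 37.52472, f(4.25) ≈ 70.10541, f(4.875) ≈ 130.97415, f(5.5) ≈ 244.69193.
Sum = Δt · [f(1.125) + f(1.75) + f(2.375) + ...].
Sum ≈ 326.85474.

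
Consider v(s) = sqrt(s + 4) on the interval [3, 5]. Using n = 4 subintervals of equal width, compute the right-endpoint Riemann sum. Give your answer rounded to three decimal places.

5.741

Δs = (5 − 3)/4 = 0.5.
Right endpoints: 3.5, 4, 4.5, 5.
v(3.5) ≈ 2.739, v(4) ≈ 2.828, v(4.5) ≈ 2.915, v(5) ≈ 3.000.
Sum = Δs · [v(3.5) + v(4) + v(4.5) + v(5)].
Sum ≈ 5.741.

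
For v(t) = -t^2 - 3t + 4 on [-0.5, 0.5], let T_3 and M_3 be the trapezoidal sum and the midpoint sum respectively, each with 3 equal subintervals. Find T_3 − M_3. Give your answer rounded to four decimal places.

-0.0278

T_3 ≈ 3.898148.
M_3 ≈ 3.925926.
T_3 − M_3 ≈ -0.0278.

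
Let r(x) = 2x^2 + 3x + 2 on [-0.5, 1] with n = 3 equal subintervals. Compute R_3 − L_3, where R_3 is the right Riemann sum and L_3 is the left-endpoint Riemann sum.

R_3 = 6.5.
L_3 = 3.5.
R_3 − L_3 = 3.

3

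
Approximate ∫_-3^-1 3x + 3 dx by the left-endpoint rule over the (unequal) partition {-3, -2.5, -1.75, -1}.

-8.0625

Subinterval widths: 0.5, 0.75, 0.75.
Left endpoints: -3, -2.5, -1.75.
f(-3) = -6, f(-2.5) = -4.5, f(-1.75) = -2.25.
Sum = Σ Δx_i · f(x_i).
Sum = -8.0625.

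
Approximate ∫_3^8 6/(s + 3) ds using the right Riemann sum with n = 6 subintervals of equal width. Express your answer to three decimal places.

3.454

Δs = (8 − 3)/6 = 5/6.
Right endpoints: 23/6, 14/3, 5.5, 19/3, 43/6, 8.
f(23/6) = 36/41, f(14/3) = 18/23, f(5.5) = 12/17, f(19/3) = 9/14, f(43/6) = 36/61, f(8) = 6/11.
Sum = Δs · [f(23/6) + f(14/3) + f(5.5) + ...].
Sum ≈ 3.454.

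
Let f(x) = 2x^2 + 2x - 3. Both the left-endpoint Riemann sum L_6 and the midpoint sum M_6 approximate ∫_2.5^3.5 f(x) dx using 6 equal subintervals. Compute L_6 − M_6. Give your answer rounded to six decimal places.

-1.152778

L_6 ≈ 20.00925926.
M_6 ≈ 21.16203704.
L_6 − M_6 ≈ -1.152778.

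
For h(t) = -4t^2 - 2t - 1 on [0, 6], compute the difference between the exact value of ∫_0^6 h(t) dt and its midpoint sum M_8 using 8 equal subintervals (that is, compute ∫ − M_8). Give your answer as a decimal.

-1.125

Exact integral: ∫_0^6 h(t) dt = -330.
M_8 = -328.875.
Error = -330 − (-328.875) = -1.125.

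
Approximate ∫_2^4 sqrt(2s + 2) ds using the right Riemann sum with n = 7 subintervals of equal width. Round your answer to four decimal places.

Δs = (4 − 2)/7 = 2/7.
Right endpoints: 16/7, 18/7, 20/7, 22/7, 24/7, 26/7, 4.
f(16/7) ≈ 2.5635, f(18/7) ≈ 2.6726, f(20/7) ≈ 2.7775, f(22/7) ≈ 2.8785, f(24/7) ≈ 2.9761, f(26/7) ≈ 3.0706, f(4) ≈ 3.1623.
Sum = Δs · [f(16/7) + f(18/7) + f(20/7) + ...].
Sum ≈ 5.7431.

5.7431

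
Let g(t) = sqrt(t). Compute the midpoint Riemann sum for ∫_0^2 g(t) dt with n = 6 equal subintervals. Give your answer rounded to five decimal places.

1.89570

Δt = (2 − 0)/6 = 1/3.
Midpoints: 1/6, 0.5, 5/6, 7/6, 1.5, 11/6.
g(1/6) ≈ 0.40825, g(0.5) ≈ 0.70711, g(5/6) ≈ 0.91287, g(7/6) ≈ 1.08012, g(1.5) ≈ 1.22474, g(11/6) ≈ 1.35401.
Sum = Δt · [g(1/6) + g(0.5) + g(5/6) + ...].
Sum ≈ 1.89570.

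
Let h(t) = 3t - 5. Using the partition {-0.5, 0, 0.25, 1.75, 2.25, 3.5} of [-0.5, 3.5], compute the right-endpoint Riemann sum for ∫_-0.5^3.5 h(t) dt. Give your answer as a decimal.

Subinterval widths: 0.5, 0.25, 1.5, 0.5, 1.25.
Right endpoints: 0, 0.25, 1.75, 2.25, 3.5.
h(0) = -5, h(0.25) = -4.25, h(1.75) = 0.25, h(2.25) = 1.75, h(3.5) = 5.5.
Sum = Σ Δt_i · h(t_i).
Sum = 4.5625.

4.5625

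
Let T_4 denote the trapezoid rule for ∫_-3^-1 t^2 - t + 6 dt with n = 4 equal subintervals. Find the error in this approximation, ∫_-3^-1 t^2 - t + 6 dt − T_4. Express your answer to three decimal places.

Exact integral: ∫_-3^-1 f(t) dt ≈ 24.66667.
T_4 = 24.75.
Error ≈ 24.66667 − 24.75 ≈ -0.083.

-0.083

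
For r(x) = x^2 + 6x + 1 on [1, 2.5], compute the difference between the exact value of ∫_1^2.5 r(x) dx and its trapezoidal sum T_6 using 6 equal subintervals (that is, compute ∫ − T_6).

Exact integral: ∫_1^2.5 r(x) dx = 22.125.
T_6 = 22.140625.
Error = 22.125 − 22.140625 = -0.015625.

-0.015625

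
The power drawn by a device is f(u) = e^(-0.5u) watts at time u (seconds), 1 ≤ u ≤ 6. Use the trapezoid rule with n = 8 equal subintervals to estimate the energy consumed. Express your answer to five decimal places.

1.12253

Δu = (6 − 1)/8 = 0.625.
f(1) ≈ 0.60653, f(1.625) ≈ 0.44375, f(2.25) ≈ 0.32465, f(2.875) ≈ 0.23752, f(3.5) ≈ 0.17377, f(4.125) ≈ 0.12714, f(4.75) ≈ 0.09301, f(5.375) ≈ 0.06805, f(6) ≈ 0.04979.
T_8 = (Δu/2)·[f(u_0) + 2f(u_1) + ... + 2f(u_{7}) + f(u_8)].
Sum ≈ 1.12253.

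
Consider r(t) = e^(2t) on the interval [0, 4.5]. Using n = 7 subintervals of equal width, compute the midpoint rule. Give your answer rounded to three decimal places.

3784.907

Δt = (4.5 − 0)/7 = 9/14.
Midpoints: 9/28, 27/28, 45/28, 2.25, 81/28, 99/28, 117/28.
r(9/28) ≈ 1.902, r(27/28) ≈ 6.880, r(45/28) ≈ 24.886, r(2.25) ≈ 90.017, r(81/28) ≈ 325.615, r(99/28) ≈ 1177.829, r(117/28) ≈ 4260.504.
Sum = Δt · [r(9/28) + r(27/28) + r(45/28) + ...].
Sum ≈ 3784.907.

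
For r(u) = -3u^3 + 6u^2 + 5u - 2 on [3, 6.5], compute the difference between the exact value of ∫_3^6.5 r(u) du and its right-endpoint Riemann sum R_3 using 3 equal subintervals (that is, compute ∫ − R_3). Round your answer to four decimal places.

335.9392

Exact integral: ∫_3^6.5 r(u) du = -706.671875.
R_3 ≈ -1042.611111.
Error ≈ -706.671875 − (-1042.611111) ≈ 335.9392.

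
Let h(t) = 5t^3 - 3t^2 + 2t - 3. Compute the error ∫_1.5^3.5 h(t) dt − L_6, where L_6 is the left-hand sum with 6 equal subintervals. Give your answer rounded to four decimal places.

27.3056

Exact integral: ∫_1.5^3.5 h(t) dt = 145.75.
L_6 ≈ 118.444444.
Error ≈ 145.75 − 118.444444 ≈ 27.3056.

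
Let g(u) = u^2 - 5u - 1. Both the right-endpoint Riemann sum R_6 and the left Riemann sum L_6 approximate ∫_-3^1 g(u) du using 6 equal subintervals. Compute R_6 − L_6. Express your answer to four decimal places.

R_6 ≈ 16.296296.
L_6 ≈ 34.962963.
R_6 − L_6 ≈ -18.6667.

-18.6667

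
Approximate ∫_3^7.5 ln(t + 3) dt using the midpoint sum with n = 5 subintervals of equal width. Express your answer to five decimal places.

9.44129

Δt = (7.5 − 3)/5 = 0.9.
Midpoints: 3.45, 4.35, 5.25, 6.15, 7.05.
f(3.45) ≈ 1.86408, f(4.35) ≈ 1.99470, f(5.25) ≈ 2.11021, f(6.15) ≈ 2.21375, f(7.05) ≈ 2.30757.
Sum = Δt · [f(3.45) + f(4.35) + f(5.25) + f(6.15) + f(7.05)].
Sum ≈ 9.44129.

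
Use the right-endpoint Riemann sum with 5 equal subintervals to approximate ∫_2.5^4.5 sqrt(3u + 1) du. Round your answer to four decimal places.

Δu = (4.5 − 2.5)/5 = 0.4.
Right endpoints: 2.9, 3.3, 3.7, 4.1, 4.5.
f(2.9) ≈ 3.1145, f(3.3) ≈ 3.3015, f(3.7) ≈ 3.4785, f(4.1) ≈ 3.6469, f(4.5) ≈ 3.8079.
Sum = Δu · [f(2.9) + f(3.3) + f(3.7) + f(4.1) + f(4.5)].
Sum ≈ 6.9397.

6.9397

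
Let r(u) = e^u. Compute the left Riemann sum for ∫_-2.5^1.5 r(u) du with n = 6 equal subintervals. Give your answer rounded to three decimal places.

Δu = (1.5 − (-2.5))/6 = 2/3.
Left endpoints: -2.5, -11/6, -7/6, -0.5, 1/6, 5/6.
r(-2.5) ≈ 0.082, r(-11/6) ≈ 0.160, r(-7/6) ≈ 0.311, r(-0.5) ≈ 0.607, r(1/6) ≈ 1.181, r(5/6) ≈ 2.301.
Sum = Δu · [r(-2.5) + r(-11/6) + r(-7/6) + ...].
Sum ≈ 3.095.

3.095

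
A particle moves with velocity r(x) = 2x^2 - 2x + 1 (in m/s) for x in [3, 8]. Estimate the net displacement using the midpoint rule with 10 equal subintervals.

273.125

Δx = (8 − 3)/10 = 0.5.
Midpoints: 3.25, 3.75, 4.25, 4.75, 5.25, 5.75, 6.25, 6.75, 7.25, 7.75.
r(3.25) = 15.625, r(3.75) = 21.625, r(4.25) = 28.625, r(4.75) = 36.625, r(5.25) = 45.625, r(5.75) = 55.625, r(6.25) = 66.625, r(6.75) = 78.625, r(7.25) = 91.625, r(7.75) = 105.625.
Sum = Δx · [r(3.25) + r(3.75) + r(4.25) + ...].
Sum = 273.125.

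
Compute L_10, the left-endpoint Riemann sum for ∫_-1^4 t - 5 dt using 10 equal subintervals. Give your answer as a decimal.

Δt = (4 − (-1))/10 = 0.5.
Left endpoints: -1, -0.5, 0, 0.5, 1, 1.5, 2, 2.5, 3, 3.5.
f(-1) = -6, f(-0.5) = -5.5, f(0) = -5, f(0.5) = -4.5, f(1) = -4, f(1.5) = -3.5, f(2) = -3, f(2.5) = -2.5, f(3) = -2, f(3.5) = -1.5.
Sum = Δt · [f(-1) + f(-0.5) + f(0) + ...].
Sum = -18.75.

-18.75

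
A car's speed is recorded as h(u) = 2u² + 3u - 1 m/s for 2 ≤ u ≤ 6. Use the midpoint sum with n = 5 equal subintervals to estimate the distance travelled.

182.24

Δu = (6 − 2)/5 = 0.8.
Midpoints: 2.4, 3.2, 4, 4.8, 5.6.
h(2.4) = 17.72, h(3.2) = 29.08, h(4) = 43, h(4.8) = 59.48, h(5.6) = 78.52.
Sum = Δu · [h(2.4) + h(3.2) + h(4) + h(4.8) + h(5.6)].
Sum = 182.24.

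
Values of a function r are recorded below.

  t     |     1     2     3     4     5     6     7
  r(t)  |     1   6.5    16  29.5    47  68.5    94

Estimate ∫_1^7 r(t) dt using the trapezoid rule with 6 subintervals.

215

Δt = 1.
T_6 = (1/2)·[1 + 2·6.5 + 2·16 + 2·29.5 + 2·47 + 2·68.5 + 94] = 215.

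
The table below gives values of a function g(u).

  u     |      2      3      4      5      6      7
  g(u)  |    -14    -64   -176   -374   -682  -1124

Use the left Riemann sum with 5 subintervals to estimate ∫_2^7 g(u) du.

-1310

Δu = 1.
Sum = 1·[(-14) + (-64) + (-176) + (-374) + (-682)] = -1310.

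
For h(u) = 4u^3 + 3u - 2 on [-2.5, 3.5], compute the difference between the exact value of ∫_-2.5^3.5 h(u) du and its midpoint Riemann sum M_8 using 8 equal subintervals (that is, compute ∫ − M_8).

Exact integral: ∫_-2.5^3.5 h(u) du = 108.
M_8 = 106.3125.
Error = 108 − 106.3125 = 1.6875.

1.6875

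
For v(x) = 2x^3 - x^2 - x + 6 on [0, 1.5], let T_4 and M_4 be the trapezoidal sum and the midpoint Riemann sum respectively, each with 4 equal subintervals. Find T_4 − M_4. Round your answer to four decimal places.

0.1846

T_4 ≈ 9.404297.
M_4 ≈ 9.219727.
T_4 − M_4 ≈ 0.1846.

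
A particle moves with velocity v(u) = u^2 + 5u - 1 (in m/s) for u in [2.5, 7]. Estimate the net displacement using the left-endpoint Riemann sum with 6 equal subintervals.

Δu = (7 − 2.5)/6 = 0.75.
Left endpoints: 2.5, 3.25, 4, 4.75, 5.5, 6.25.
v(2.5) = 17.75, v(3.25) = 25.8125, v(4) = 35, v(4.75) = 45.3125, v(5.5) = 56.75, v(6.25) = 69.3125.
Sum = Δu · [v(2.5) + v(3.25) + v(4) + ...].
Sum = 187.453125.

187.453125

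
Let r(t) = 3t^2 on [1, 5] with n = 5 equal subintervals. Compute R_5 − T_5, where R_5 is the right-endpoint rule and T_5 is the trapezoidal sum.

R_5 = 154.08.
T_5 = 125.28.
R_5 − T_5 = 28.8.

28.8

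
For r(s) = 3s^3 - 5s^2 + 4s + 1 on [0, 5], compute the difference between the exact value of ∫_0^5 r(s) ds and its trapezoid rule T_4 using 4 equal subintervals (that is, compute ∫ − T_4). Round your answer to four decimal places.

Exact integral: ∫_0^5 r(s) ds ≈ 315.416667.
T_4 = 338.203125.
Error ≈ 315.416667 − 338.203125 ≈ -22.7865.

-22.7865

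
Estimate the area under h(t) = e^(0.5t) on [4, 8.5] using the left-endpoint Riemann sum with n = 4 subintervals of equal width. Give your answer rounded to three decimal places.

Δt = (8.5 − 4)/4 = 1.125.
Left endpoints: 4, 5.125, 6.25, 7.375.
h(4) ≈ 7.389, h(5.125) ≈ 12.968, h(6.25) ≈ 22.760, h(7.375) ≈ 39.945.
Sum = Δt · [h(4) + h(5.125) + h(6.25) + h(7.375)].
Sum ≈ 93.445.

93.445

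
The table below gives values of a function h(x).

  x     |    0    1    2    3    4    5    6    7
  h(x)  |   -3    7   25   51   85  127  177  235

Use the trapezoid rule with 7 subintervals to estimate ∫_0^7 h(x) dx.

588

Δx = 1.
T_7 = (1/2)·[(-3) + 2·7 + 2·25 + 2·51 + 2·85 + 2·127 + 2·177 + 235] = 588.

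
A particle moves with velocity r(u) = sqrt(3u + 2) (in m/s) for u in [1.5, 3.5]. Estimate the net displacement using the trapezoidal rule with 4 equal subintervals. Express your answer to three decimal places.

6.135

Δu = (3.5 − 1.5)/4 = 0.5.
r(1.5) ≈ 2.550, r(2) ≈ 2.828, r(2.5) ≈ 3.082, r(3) ≈ 3.317, r(3.5) ≈ 3.536.
T_4 = (Δu/2)·[r(u_0) + 2r(u_1) + 2r(u_2) + 2r(u_3) + r(u_4)].
Sum ≈ 6.135.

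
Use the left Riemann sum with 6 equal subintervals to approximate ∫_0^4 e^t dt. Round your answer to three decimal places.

Δt = (4 − 0)/6 = 2/3.
Left endpoints: 0, 2/3, 4/3, 2, 8/3, 10/3.
f(0) ≈ 1.000, f(2/3) ≈ 1.948, f(4/3) ≈ 3.794, f(2) ≈ 7.389, f(8/3) ≈ 14.392, f(10/3) ≈ 28.032.
Sum = Δt · [f(0) + f(2/3) + f(4/3) + ...].
Sum ≈ 37.703.

37.703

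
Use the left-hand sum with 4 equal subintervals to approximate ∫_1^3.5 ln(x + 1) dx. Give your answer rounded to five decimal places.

2.61964

Δx = (3.5 − 1)/4 = 0.625.
Left endpoints: 1, 1.625, 2.25, 2.875.
f(1) ≈ 0.69315, f(1.625) ≈ 0.96508, f(2.25) ≈ 1.17865, f(2.875) ≈ 1.35455.
Sum = Δx · [f(1) + f(1.625) + f(2.25) + f(2.875)].
Sum ≈ 2.61964.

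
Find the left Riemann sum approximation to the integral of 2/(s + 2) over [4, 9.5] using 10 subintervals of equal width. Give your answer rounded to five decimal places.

1.34603

Δs = (9.5 − 4)/10 = 0.55.
Left endpoints: 4, 4.55, 5.1, 5.65, 6.2, 6.75, 7.3, 7.85, 8.4, 8.95.
f(4) = 1/3, f(4.55) = 40/131, f(5.1) = 20/71, f(5.65) = 40/153, f(6.2) = 10/41, f(6.75) = 8/35, f(7.3) = 20/93, f(7.85) = 40/197, f(8.4) = 5/26, f(8.95) = 40/219.
Sum = Δs · [f(4) + f(4.55) + f(5.1) + ...].
Sum ≈ 1.34603.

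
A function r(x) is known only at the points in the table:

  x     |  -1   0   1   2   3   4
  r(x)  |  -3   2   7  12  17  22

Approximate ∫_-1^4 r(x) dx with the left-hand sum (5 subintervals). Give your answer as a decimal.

35

Δx = 1.
Sum = 1·[(-3) + 2 + 7 + 12 + 17] = 35.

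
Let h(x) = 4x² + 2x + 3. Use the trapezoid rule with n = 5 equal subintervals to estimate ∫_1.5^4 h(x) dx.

Δx = (4 − 1.5)/5 = 0.5.
h(1.5) = 15, h(2) = 23, h(2.5) = 33, h(3) = 45, h(3.5) = 59, h(4) = 75.
T_5 = (Δx/2)·[h(x_0) + 2h(x_1) + ... + 2h(x_{4}) + h(x_5)].
Sum = 102.5.

102.5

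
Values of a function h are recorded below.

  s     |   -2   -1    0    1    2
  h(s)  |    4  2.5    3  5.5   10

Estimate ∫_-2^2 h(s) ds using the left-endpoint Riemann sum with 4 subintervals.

15

Δs = 1.
Sum = 1·[4 + 2.5 + 3 + 5.5] = 15.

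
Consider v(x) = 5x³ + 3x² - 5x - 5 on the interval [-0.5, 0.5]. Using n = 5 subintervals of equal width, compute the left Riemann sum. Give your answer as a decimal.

-4.355

Δx = (0.5 − (-0.5))/5 = 0.2.
Left endpoints: -0.5, -0.3, -0.1, 0.1, 0.3.
v(-0.5) = -2.375, v(-0.3) = -3.365, v(-0.1) = -4.475, v(0.1) = -5.465, v(0.3) = -6.095.
Sum = Δx · [v(-0.5) + v(-0.3) + v(-0.1) + v(0.1) + v(0.3)].
Sum = -4.355.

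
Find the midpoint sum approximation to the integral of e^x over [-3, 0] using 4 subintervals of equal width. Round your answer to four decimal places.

Δx = (0 − (-3))/4 = 0.75.
Midpoints: -2.625, -1.875, -1.125, -0.375.
f(-2.625) ≈ 0.0724, f(-1.875) ≈ 0.1534, f(-1.125) ≈ 0.3247, f(-0.375) ≈ 0.6873.
Sum = Δx · [f(-2.625) + f(-1.875) + f(-1.125) + f(-0.375)].
Sum ≈ 0.9283.

0.9283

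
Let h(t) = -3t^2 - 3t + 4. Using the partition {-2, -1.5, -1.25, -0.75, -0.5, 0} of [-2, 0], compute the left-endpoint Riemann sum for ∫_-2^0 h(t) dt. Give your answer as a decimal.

4.484375

Subinterval widths: 0.5, 0.25, 0.5, 0.25, 0.5.
Left endpoints: -2, -1.5, -1.25, -0.75, -0.5.
h(-2) = -2, h(-1.5) = 1.75, h(-1.25) = 3.0625, h(-0.75) = 4.5625, h(-0.5) = 4.75.
Sum = Σ Δt_i · h(t_i).
Sum = 4.484375.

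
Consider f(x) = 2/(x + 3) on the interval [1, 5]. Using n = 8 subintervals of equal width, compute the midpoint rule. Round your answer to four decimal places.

1.3853

Δx = (5 − 1)/8 = 0.5.
Midpoints: 1.25, 1.75, 2.25, 2.75, 3.25, 3.75, 4.25, 4.75.
f(1.25) = 8/17, f(1.75) = 8/19, f(2.25) = 8/21, f(2.75) = 8/23, f(3.25) = 0.32, f(3.75) = 8/27, f(4.25) = 8/29, f(4.75) = 8/31.
Sum = Δx · [f(1.25) + f(1.75) + f(2.25) + ...].
Sum ≈ 1.3853.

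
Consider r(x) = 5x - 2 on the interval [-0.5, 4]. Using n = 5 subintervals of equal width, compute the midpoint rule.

Δx = (4 − (-0.5))/5 = 0.9.
Midpoints: -0.05, 0.85, 1.75, 2.65, 3.55.
r(-0.05) = -2.25, r(0.85) = 2.25, r(1.75) = 6.75, r(2.65) = 11.25, r(3.55) = 15.75.
Sum = Δx · [r(-0.05) + r(0.85) + r(1.75) + r(2.65) + r(3.55)].
Sum = 30.375.

30.375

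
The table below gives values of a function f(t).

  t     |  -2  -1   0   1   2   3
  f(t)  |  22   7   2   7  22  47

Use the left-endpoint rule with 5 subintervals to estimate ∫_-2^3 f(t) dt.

60

Δt = 1.
Sum = 1·[22 + 7 + 2 + 7 + 22] = 60.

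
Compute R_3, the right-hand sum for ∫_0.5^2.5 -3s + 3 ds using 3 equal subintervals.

Δs = (2.5 − 0.5)/3 = 2/3.
Right endpoints: 7/6, 11/6, 2.5.
f(7/6) = -0.5, f(11/6) = -2.5, f(2.5) = -4.5.
Sum = Δs · [f(7/6) + f(11/6) + f(2.5)].
Sum = -5.

-5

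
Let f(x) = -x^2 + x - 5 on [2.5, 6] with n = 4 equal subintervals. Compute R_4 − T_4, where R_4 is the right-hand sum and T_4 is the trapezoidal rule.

R_4 = -81.34765625.
T_4 = -69.86328125.
R_4 − T_4 = -11.484375.

-11.484375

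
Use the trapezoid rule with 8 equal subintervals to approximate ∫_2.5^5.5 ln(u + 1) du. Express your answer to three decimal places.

Δu = (5.5 − 2.5)/8 = 0.375.
f(2.5) ≈ 1.253, f(2.875) ≈ 1.355, f(3.25) ≈ 1.447, f(3.625) ≈ 1.531, f(4) ≈ 1.609, f(4.375) ≈ 1.682, f(4.75) ≈ 1.749, f(5.125) ≈ 1.812, f(5.5) ≈ 1.872.
T_8 = (Δu/2)·[f(u_0) + 2f(u_1) + ... + 2f(u_{7}) + f(u_8)].
Sum ≈ 4.780.

4.780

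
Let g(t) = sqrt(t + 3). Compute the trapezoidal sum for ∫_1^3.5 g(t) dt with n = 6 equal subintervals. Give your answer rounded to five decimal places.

Δt = (3.5 − 1)/6 = 5/12.
g(1) ≈ 2.00000, g(17/12) ≈ 2.10159, g(11/6) ≈ 2.19848, g(2.25) ≈ 2.29129, g(8/3) ≈ 2.38048, g(37/12) ≈ 2.46644, g(3.5) ≈ 2.54951.
T_6 = (Δt/2)·[g(t_0) + 2g(t_1) + ... + 2g(t_{5}) + g(t_6)].
Sum ≈ 5.71376.

5.71376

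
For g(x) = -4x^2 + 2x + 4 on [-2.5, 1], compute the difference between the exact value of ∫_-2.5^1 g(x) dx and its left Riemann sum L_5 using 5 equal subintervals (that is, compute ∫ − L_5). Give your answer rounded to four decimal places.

10.9433

Exact integral: ∫_-2.5^1 g(x) dx ≈ -13.416667.
L_5 = -24.36.
Error ≈ -13.416667 − (-24.36) ≈ 10.9433.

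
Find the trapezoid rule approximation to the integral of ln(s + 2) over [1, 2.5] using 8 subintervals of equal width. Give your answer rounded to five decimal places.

1.97219

Δs = (2.5 − 1)/8 = 0.1875.
f(1) ≈ 1.09861, f(1.1875) ≈ 1.15924, f(1.375) ≈ 1.21640, f(1.5625) ≈ 1.27046, f(1.75) ≈ 1.32176, f(1.9375) ≈ 1.37055, f(2.125) ≈ 1.41707, f(2.3125) ≈ 1.46152, f(2.5) ≈ 1.50408.
T_8 = (Δs/2)·[f(s_0) + 2f(s_1) + ... + 2f(s_{7}) + f(s_8)].
Sum ≈ 1.97219.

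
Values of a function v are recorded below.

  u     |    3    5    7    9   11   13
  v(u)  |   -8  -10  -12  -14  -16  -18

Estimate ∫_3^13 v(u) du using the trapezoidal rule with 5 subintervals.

-130

Δu = 2.
T_5 = (2/2)·[(-8) + 2·(-10) + 2·(-12) + 2·(-14) + 2·(-16) + (-18)] = -130.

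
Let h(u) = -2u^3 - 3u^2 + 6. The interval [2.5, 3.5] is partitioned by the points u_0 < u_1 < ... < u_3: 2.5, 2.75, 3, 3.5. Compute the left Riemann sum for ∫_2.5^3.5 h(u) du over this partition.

Subinterval widths: 0.25, 0.25, 0.5.
Left endpoints: 2.5, 2.75, 3.
h(2.5) = -44, h(2.75) = -58.28125, h(3) = -75.
Sum = Σ Δu_i · h(u_i).
Sum = -63.0703125.

-63.0703125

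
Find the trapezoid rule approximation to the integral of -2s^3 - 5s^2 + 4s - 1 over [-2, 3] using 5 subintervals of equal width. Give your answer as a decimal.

Δs = (3 − (-2))/5 = 1.
f(-2) = -13, f(-1) = -8, f(0) = -1, f(1) = -4, f(2) = -29, f(3) = -88.
T_5 = (Δs/2)·[f(s_0) + 2f(s_1) + ... + 2f(s_{4}) + f(s_5)].
Sum = -92.5.

-92.5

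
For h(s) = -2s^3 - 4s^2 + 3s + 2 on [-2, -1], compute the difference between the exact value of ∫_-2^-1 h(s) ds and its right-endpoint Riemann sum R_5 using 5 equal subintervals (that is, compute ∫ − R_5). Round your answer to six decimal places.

Exact integral: ∫_-2^-1 h(s) ds ≈ -4.33333333.
R_5 = -4.2.
Error ≈ -4.33333333 − (-4.2) ≈ -0.133333.

-0.133333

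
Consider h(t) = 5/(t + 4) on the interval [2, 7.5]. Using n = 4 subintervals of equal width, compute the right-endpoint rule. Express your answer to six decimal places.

2.994756

Δt = (7.5 − 2)/4 = 1.375.
Right endpoints: 3.375, 4.75, 6.125, 7.5.
h(3.375) = 40/59, h(4.75) = 4/7, h(6.125) = 40/81, h(7.5) = 10/23.
Sum = Δt · [h(3.375) + h(4.75) + h(6.125) + h(7.5)].
Sum ≈ 2.994756.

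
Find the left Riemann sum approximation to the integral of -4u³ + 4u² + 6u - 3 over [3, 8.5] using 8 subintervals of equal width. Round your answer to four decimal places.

-3502.1572

Δu = (8.5 − 3)/8 = 0.6875.
Left endpoints: 3, 3.6875, 4.375, 5.0625, 5.75, 6.4375, 7.125, 7.8125.
f(3) = -57, f(3.6875) = -130099/1024, f(4.375) = -235.1484375, f(5.0625) = -398433/1024, f(5.75) = -596.6875, f(6.4375) = -886503/1024, f(7.125) = -1204.0078125, f(7.8125) = -1658197/1024.
Sum = Δu · [f(3) + f(3.6875) + f(4.375) + ...].
Sum ≈ -3502.1572.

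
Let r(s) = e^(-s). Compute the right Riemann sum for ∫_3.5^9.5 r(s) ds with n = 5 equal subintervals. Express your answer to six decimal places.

0.015580

Δs = (9.5 − 3.5)/5 = 1.2.
Right endpoints: 4.7, 5.9, 7.1, 8.3, 9.5.
r(4.7) ≈ 0.009095, r(5.9) ≈ 0.002739, r(7.1) ≈ 0.000825, r(8.3) ≈ 0.000249, r(9.5) ≈ 0.000075.
Sum = Δs · [r(4.7) + r(5.9) + r(7.1) + r(8.3) + r(9.5)].
Sum ≈ 0.015580.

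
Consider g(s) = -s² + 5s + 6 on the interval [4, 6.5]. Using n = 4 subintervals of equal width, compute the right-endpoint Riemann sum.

Δs = (6.5 − 4)/4 = 0.625.
Right endpoints: 4.625, 5.25, 5.875, 6.5.
g(4.625) = 7.734375, g(5.25) = 4.6875, g(5.875) = 0.859375, g(6.5) = -3.75.
Sum = Δs · [g(4.625) + g(5.25) + g(5.875) + g(6.5)].
Sum = 5.95703125.

5.95703125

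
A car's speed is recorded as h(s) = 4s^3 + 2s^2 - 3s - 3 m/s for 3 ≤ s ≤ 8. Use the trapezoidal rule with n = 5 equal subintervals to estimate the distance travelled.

Δs = (8 − 3)/5 = 1.
h(3) = 114, h(4) = 273, h(5) = 532, h(6) = 915, h(7) = 1446, h(8) = 2149.
T_5 = (Δs/2)·[h(s_0) + 2h(s_1) + ... + 2h(s_{4}) + h(s_5)].
Sum = 4297.5.

4297.5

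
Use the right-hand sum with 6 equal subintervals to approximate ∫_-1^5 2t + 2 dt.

42

Δt = (5 − (-1))/6 = 1.
Right endpoints: 0, 1, 2, 3, 4, 5.
f(0) = 2, f(1) = 4, f(2) = 6, f(3) = 8, f(4) = 10, f(5) = 12.
Sum = Δt · [f(0) + f(1) + f(2) + ...].
Sum = 42.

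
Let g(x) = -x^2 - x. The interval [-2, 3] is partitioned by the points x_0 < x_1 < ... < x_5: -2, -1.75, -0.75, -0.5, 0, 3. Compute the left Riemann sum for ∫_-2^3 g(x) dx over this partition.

Subinterval widths: 0.25, 1, 0.25, 0.5, 3.
Left endpoints: -2, -1.75, -0.75, -0.5, 0.
g(-2) = -2, g(-1.75) = -1.3125, g(-0.75) = 0.1875, g(-0.5) = 0.25, g(0) = 0.
Sum = Σ Δx_i · g(x_i).
Sum = -1.640625.

-1.640625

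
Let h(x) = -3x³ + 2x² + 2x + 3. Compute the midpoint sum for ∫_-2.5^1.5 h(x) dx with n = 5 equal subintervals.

Δx = (1.5 − (-2.5))/5 = 0.8.
Midpoints: -2.1, -1.3, -0.5, 0.3, 1.1.
h(-2.1) = 35.403, h(-1.3) = 10.371, h(-0.5) = 2.875, h(0.3) = 3.699, h(1.1) = 3.627.
Sum = Δx · [h(-2.1) + h(-1.3) + h(-0.5) + h(0.3) + h(1.1)].
Sum = 44.78.

44.78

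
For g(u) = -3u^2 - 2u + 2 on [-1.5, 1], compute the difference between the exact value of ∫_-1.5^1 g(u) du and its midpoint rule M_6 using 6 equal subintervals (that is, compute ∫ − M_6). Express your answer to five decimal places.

Exact integral: ∫_-1.5^1 g(u) du = 1.875.
M_6 ≈ 1.9835069.
Error ≈ 1.875 − 1.9835069 ≈ -0.10851.

-0.10851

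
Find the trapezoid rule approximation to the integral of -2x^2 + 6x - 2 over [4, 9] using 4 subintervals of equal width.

-260.9375

Δx = (9 − 4)/4 = 1.25.
f(4) = -10, f(5.25) = -25.625, f(6.5) = -47.5, f(7.75) = -75.625, f(9) = -110.
T_4 = (Δx/2)·[f(x_0) + 2f(x_1) + 2f(x_2) + 2f(x_3) + f(x_4)].
Sum = -260.9375.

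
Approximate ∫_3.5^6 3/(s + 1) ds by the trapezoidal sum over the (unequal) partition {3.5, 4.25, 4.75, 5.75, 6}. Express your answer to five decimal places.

1.32980

Subinterval widths: 0.75, 0.5, 1, 0.25.
f(3.5) = 2/3, f(4.25) = 4/7, f(4.75) = 12/23, f(5.75) = 4/9, f(6) = 3/7.
On each subinterval the trapezoid contributes (Δs_i/2)·[f(s_{i-1}) + f(s_i)].
Sum ≈ 1.32980.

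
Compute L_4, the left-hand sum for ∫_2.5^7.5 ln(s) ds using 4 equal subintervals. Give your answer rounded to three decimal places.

7.100

Δs = (7.5 − 2.5)/4 = 1.25.
Left endpoints: 2.5, 3.75, 5, 6.25.
f(2.5) ≈ 0.916, f(3.75) ≈ 1.322, f(5) ≈ 1.609, f(6.25) ≈ 1.833.
Sum = Δs · [f(2.5) + f(3.75) + f(5) + f(6.25)].
Sum ≈ 7.100.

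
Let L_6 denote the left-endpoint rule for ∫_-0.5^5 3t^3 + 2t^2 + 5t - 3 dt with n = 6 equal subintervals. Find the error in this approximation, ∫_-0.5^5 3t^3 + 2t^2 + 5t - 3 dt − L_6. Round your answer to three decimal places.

Exact integral: ∫_-0.5^5 f(t) dt ≈ 597.49479.
L_6 ≈ 407.29442.
Error ≈ 597.49479 − 407.29442 ≈ 190.200.

190.200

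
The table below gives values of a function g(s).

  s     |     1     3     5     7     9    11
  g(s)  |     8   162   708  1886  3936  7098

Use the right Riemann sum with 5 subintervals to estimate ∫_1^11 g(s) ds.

27580

Δs = 2.
Sum = 2·[162 + 708 + 1886 + 3936 + 7098] = 27580.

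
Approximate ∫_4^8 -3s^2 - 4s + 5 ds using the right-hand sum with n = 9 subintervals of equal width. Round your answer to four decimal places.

Δs = (8 − 4)/9 = 4/9.
Right endpoints: 40/9, 44/9, 16/3, 52/9, 56/9, 20/3, 64/9, 68/9, 8.
f(40/9) = -1945/27, f(44/9) = -2329/27, f(16/3) = -305/3, f(52/9) = -3193/27, f(56/9) = -3673/27, f(20/3) = -155, f(64/9) = -4729/27, f(68/9) = -5305/27, f(8) = -219.
Sum = Δs · [f(40/9) + f(44/9) + f(16/3) + ...].
Sum ≈ -559.9506.

-559.9506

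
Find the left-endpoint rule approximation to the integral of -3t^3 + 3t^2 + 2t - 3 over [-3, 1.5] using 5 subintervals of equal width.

Δt = (1.5 − (-3))/5 = 0.9.
Left endpoints: -3, -2.1, -1.2, -0.3, 0.6.
f(-3) = 99, f(-2.1) = 33.813, f(-1.2) = 4.104, f(-0.3) = -3.249, f(0.6) = -1.368.
Sum = Δt · [f(-3) + f(-2.1) + f(-1.2) + f(-0.3) + f(0.6)].
Sum = 119.07.

119.07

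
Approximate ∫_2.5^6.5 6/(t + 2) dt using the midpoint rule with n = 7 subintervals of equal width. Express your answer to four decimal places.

Δt = (6.5 − 2.5)/7 = 4/7.
Midpoints: 39/14, 47/14, 55/14, 4.5, 71/14, 79/14, 87/14.
f(39/14) = 84/67, f(47/14) = 1.12, f(55/14) = 84/83, f(4.5) = 12/13, f(71/14) = 28/33, f(79/14) = 84/107, f(87/14) = 84/115.
Sum = Δt · [f(39/14) + f(47/14) + f(55/14) + ...].
Sum ≈ 3.8130.

3.8130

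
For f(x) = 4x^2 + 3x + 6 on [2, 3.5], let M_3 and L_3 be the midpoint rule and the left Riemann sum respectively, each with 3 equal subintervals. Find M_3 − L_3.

M_3 = 67.75.
L_3 = 58.75.
M_3 − L_3 = 9.

9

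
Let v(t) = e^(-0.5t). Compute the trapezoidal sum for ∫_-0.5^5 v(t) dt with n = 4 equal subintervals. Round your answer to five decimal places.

Δt = (5 − (-0.5))/4 = 1.375.
v(-0.5) ≈ 1.28403, v(0.875) ≈ 0.64565, v(2.25) ≈ 0.32465, v(3.625) ≈ 0.16325, v(5) ≈ 0.08208.
T_4 = (Δt/2)·[v(t_0) + 2v(t_1) + 2v(t_2) + 2v(t_3) + v(t_4)].
Sum ≈ 2.49783.

2.49783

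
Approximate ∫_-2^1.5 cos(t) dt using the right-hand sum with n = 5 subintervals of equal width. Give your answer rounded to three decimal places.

Δt = (1.5 − (-2))/5 = 0.7.
Right endpoints: -1.3, -0.6, 0.1, 0.8, 1.5.
f(-1.3) ≈ 0.267, f(-0.6) ≈ 0.825, f(0.1) ≈ 0.995, f(0.8) ≈ 0.697, f(1.5) ≈ 0.071.
Sum = Δt · [f(-1.3) + f(-0.6) + f(0.1) + f(0.8) + f(1.5)].
Sum ≈ 1.999.

1.999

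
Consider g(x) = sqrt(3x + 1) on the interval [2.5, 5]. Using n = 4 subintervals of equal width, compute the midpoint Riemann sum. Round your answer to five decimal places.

Δx = (5 − 2.5)/4 = 0.625.
Midpoints: 2.8125, 3.4375, 4.0625, 4.6875.
g(2.8125) ≈ 3.07205, g(3.4375) ≈ 3.36341, g(4.0625) ≈ 3.63146, g(4.6875) ≈ 3.88104.
Sum = Δx · [g(2.8125) + g(3.4375) + g(4.0625) + g(4.6875)].
Sum ≈ 8.71748.

8.71748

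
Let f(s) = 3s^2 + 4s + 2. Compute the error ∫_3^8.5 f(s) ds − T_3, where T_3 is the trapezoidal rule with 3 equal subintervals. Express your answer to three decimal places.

-9.243

Exact integral: ∫_3^8.5 f(s) ds = 724.625.
T_3 ≈ 733.86806.
Error ≈ 724.625 − 733.86806 ≈ -9.243.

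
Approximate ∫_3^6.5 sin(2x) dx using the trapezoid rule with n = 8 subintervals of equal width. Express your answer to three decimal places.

0.025

Δx = (6.5 − 3)/8 = 0.4375.
f(3) ≈ -0.279, f(3.4375) ≈ 0.558, f(3.875) ≈ 0.995, f(4.3125) ≈ 0.717, f(4.75) ≈ -0.075, f(5.1875) ≈ -0.814, f(5.625) ≈ -0.968, f(6.0625) ≈ -0.427, f(6.5) ≈ 0.420.
T_8 = (Δx/2)·[f(x_0) + 2f(x_1) + ... + 2f(x_{7}) + f(x_8)].
Sum ≈ 0.025.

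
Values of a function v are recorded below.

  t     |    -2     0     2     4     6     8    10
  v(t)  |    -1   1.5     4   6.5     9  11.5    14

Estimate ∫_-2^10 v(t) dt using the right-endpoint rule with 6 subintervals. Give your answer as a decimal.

Δt = 2.
Sum = 2·[1.5 + 4 + 6.5 + 9 + 11.5 + 14] = 93.

93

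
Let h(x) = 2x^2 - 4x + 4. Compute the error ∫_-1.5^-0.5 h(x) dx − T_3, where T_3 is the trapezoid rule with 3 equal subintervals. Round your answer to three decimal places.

Exact integral: ∫_-1.5^-0.5 h(x) dx ≈ 10.16667.
T_3 ≈ 10.20370.
Error ≈ 10.16667 − 10.20370 ≈ -0.037.

-0.037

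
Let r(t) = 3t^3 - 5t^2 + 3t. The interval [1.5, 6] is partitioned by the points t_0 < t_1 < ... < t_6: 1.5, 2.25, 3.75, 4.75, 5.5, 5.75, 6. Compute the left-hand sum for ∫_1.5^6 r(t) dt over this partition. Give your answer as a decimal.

488.9609375

Subinterval widths: 0.75, 1.5, 1, 0.75, 0.25, 0.25.
Left endpoints: 1.5, 2.25, 3.75, 4.75, 5.5, 5.75.
r(1.5) = 3.375, r(2.25) = 15.609375, r(3.75) = 99.140625, r(4.75) = 222.953125, r(5.5) = 364.375, r(5.75) = 422.265625.
Sum = Σ Δt_i · r(t_i).
Sum = 488.9609375.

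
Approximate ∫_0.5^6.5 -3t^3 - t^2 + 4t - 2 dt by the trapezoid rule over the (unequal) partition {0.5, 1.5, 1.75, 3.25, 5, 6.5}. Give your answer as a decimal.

-1436.90234375

Subinterval widths: 1, 0.25, 1.5, 1.75, 1.5.
f(0.5) = -0.625, f(1.5) = -8.375, f(1.75) = -14.140625, f(3.25) = -102.546875, f(5) = -382, f(6.5) = -842.125.
On each subinterval the trapezoid contributes (Δt_i/2)·[f(t_{i-1}) + f(t_i)].
Sum = -1436.90234375.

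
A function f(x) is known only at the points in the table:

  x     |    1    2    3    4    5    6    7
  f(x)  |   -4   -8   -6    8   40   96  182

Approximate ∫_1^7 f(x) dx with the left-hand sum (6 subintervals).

Δx = 1.
Sum = 1·[(-4) + (-8) + (-6) + 8 + 40 + 96] = 126.

126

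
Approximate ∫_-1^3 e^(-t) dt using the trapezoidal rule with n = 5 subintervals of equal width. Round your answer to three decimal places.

Δt = (3 − (-1))/5 = 0.8.
f(-1) ≈ 2.718, f(-0.2) ≈ 1.221, f(0.6) ≈ 0.549, f(1.4) ≈ 0.247, f(2.2) ≈ 0.111, f(3) ≈ 0.050.
T_5 = (Δt/2)·[f(t_0) + 2f(t_1) + ... + 2f(t_{4}) + f(t_5)].
Sum ≈ 2.809.

2.809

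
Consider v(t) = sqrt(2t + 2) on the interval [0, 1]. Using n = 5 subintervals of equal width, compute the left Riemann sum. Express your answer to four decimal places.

Δt = (1 − 0)/5 = 0.2.
Left endpoints: 0, 0.2, 0.4, 0.6, 0.8.
v(0) ≈ 1.4142, v(0.2) ≈ 1.5492, v(0.4) ≈ 1.6733, v(0.6) ≈ 1.7889, v(0.8) ≈ 1.8974.
Sum = Δt · [v(0) + v(0.2) + v(0.4) + v(0.6) + v(0.8)].
Sum ≈ 1.6646.

1.6646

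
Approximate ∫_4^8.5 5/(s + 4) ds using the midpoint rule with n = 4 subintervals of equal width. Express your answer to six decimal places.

Δs = (8.5 − 4)/4 = 1.125.
Midpoints: 4.5625, 5.6875, 6.8125, 7.9375.
f(4.5625) = 80/137, f(5.6875) = 16/31, f(6.8125) = 80/173, f(7.9375) = 80/191.
Sum = Δs · [f(4.5625) + f(5.6875) + f(6.8125) + f(7.9375)].
Sum ≈ 2.229015.

2.229015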